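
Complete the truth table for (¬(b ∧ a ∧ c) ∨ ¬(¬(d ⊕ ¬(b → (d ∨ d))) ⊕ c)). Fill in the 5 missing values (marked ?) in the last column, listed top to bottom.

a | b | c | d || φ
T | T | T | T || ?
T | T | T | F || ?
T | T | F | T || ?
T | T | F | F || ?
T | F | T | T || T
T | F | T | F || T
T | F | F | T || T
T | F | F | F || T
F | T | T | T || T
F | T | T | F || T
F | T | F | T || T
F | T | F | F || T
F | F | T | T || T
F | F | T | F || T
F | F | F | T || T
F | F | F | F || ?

F, F, T, T, T

Row a=T, b=T, c=T, d=T: ¬(b ∧ a ∧ c) = F, ¬(¬(d ⊕ ¬(b → (d ∨ d))) ⊕ c) = F, so the formula = F.
Row a=T, b=T, c=T, d=F: ¬(b ∧ a ∧ c) = F, ¬(¬(d ⊕ ¬(b → (d ∨ d))) ⊕ c) = F, so the formula = F.
Row a=T, b=T, c=F, d=T: ¬(b ∧ a ∧ c) = T, ¬(¬(d ⊕ ¬(b → (d ∨ d))) ⊕ c) = T, so the formula = T.
Row a=T, b=T, c=F, d=F: ¬(b ∧ a ∧ c) = T, ¬(¬(d ⊕ ¬(b → (d ∨ d))) ⊕ c) = T, so the formula = T.
Row a=F, b=F, c=F, d=F: ¬(b ∧ a ∧ c) = T, ¬(¬(d ⊕ ¬(b → (d ∨ d))) ⊕ c) = F, so the formula = T.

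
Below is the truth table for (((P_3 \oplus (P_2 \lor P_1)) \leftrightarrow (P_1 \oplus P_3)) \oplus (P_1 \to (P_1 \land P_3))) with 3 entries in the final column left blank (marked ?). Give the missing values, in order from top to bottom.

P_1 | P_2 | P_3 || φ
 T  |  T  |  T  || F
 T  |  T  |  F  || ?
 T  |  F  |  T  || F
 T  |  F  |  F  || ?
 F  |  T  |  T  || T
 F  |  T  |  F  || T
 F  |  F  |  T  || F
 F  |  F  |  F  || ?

T, T, F

Row P_1=T, P_2=T, P_3=F: ((P_3 \oplus (P_2 \lor P_1)) \leftrightarrow (P_1 \oplus P_3)) = T, (P_1 \to (P_1 \land P_3)) = F, so the formula = T.
Row P_1=T, P_2=F, P_3=F: ((P_3 \oplus (P_2 \lor P_1)) \leftrightarrow (P_1 \oplus P_3)) = T, (P_1 \to (P_1 \land P_3)) = F, so the formula = T.
Row P_1=F, P_2=F, P_3=F: ((P_3 \oplus (P_2 \lor P_1)) \leftrightarrow (P_1 \oplus P_3)) = T, (P_1 \to (P_1 \land P_3)) = T, so the formula = F.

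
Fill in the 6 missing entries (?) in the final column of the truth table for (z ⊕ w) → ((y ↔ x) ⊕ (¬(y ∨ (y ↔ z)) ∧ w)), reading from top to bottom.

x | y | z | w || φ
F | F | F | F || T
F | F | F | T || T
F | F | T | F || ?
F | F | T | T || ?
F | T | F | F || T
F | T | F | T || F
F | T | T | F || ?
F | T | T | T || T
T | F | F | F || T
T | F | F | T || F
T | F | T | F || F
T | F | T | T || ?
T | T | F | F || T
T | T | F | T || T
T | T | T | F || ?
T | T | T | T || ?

Row x=F, y=F, z=T, w=F: (z ⊕ w) = T, ((y ↔ x) ⊕ (¬(y ∨ (y ↔ z)) ∧ w)) = T, so the formula = T.
Row x=F, y=F, z=T, w=T: (z ⊕ w) = F, ((y ↔ x) ⊕ (¬(y ∨ (y ↔ z)) ∧ w)) = F, so the formula = T.
Row x=F, y=T, z=T, w=F: (z ⊕ w) = T, ((y ↔ x) ⊕ (¬(y ∨ (y ↔ z)) ∧ w)) = F, so the formula = F.
Row x=T, y=F, z=T, w=T: (z ⊕ w) = F, ((y ↔ x) ⊕ (¬(y ∨ (y ↔ z)) ∧ w)) = T, so the formula = T.
Row x=T, y=T, z=T, w=F: (z ⊕ w) = T, ((y ↔ x) ⊕ (¬(y ∨ (y ↔ z)) ∧ w)) = T, so the formula = T.
Row x=T, y=T, z=T, w=T: (z ⊕ w) = F, ((y ↔ x) ⊕ (¬(y ∨ (y ↔ z)) ∧ w)) = T, so the formula = T.

T, T, F, T, T, T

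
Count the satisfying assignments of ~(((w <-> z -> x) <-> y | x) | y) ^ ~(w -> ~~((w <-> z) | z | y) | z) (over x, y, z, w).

  x   |   y   |   z   |   w   ||   φ  
 True |  True |  True |  True || False
 True |  True |  True | False || False
 True |  True | False |  True || False
 True |  True | False | False || False
 True | False |  True |  True || False
 True | False |  True | False ||  True
 True | False | False |  True ||  True
 True | False | False | False ||  True
False |  True |  True |  True || False
False |  True |  True | False || False
False |  True | False |  True || False
False |  True | False | False || False
False | False |  True |  True || False
False | False |  True | False ||  True
False | False | False |  True || False
False | False | False | False || False
The formula is true on 4 of the 16 rows.

4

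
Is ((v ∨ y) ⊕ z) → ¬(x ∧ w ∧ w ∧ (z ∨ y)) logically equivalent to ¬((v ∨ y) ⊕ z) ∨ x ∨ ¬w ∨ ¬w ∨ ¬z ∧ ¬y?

not equivalent

x  y  z  w  v  |  φ  ψ
0  0  0  0  0  |  1  1
0  0  0  0  1  |  1  1
0  0  0  1  0  |  1  1
0  0  0  1  1  |  1  1
0  0  1  0  0  |  1  1
0  0  1  0  1  |  1  1
0  0  1  1  0  |  1  0
0  0  1  1  1  |  1  1
0  1  0  0  0  |  1  1
0  1  0  0  1  |  1  1
0  1  0  1  0  |  1  0
0  1  0  1  1  |  1  0
0  1  1  0  0  |  1  1
0  1  1  0  1  |  1  1
0  1  1  1  0  |  1  1
0  1  1  1  1  |  1  1
1  0  0  0  0  |  1  1
1  0  0  0  1  |  1  1
1  0  0  1  0  |  1  1
1  0  0  1  1  |  1  1
1  0  1  0  0  |  1  1
1  0  1  0  1  |  1  1
1  0  1  1  0  |  0  1
1  0  1  1  1  |  1  1
1  1  0  0  0  |  1  1
1  1  0  0  1  |  1  1
1  1  0  1  0  |  0  1
1  1  0  1  1  |  0  1
1  1  1  0  0  |  1  1
1  1  1  0  1  |  1  1
1  1  1  1  0  |  1  1
1  1  1  1  1  |  1  1
The columns differ at x=0, y=0, z=1, w=1, v=0 (φ=1, ψ=0), so they are not equivalent.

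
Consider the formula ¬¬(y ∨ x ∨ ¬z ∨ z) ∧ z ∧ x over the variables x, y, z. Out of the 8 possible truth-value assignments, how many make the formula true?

2

x  y  z  |  ¬z  (y ∨ x ∨ ¬z)  ((y ∨ x ∨ ¬z) ∨ z)  ¬((y ∨ x ∨ ¬z) ∨ z)  ¬¬((y ∨ x ∨ ¬z) ∨ z)  (¬¬((y ∨ x ∨ ¬z) ∨ z) ∧ z)  ((¬¬((y ∨ x ∨ ¬z) ∨ z) ∧ z) ∧ x)
T  T  T  |  F        T                T                    F                    T                        T                              T                
T  T  F  |  T        T                T                    F                    T                        F                              F                
T  F  T  |  F        T                T                    F                    T                        T                              T                
T  F  F  |  T        T                T                    F                    T                        F                              F                
F  T  T  |  F        T                T                    F                    T                        T                              F                
F  T  F  |  T        T                T                    F                    T                        F                              F                
F  F  T  |  F        F                T                    F                    T                        T                              F                
F  F  F  |  T        T                T                    F                    T                        F                              F                
The formula is true on 2 of the 8 rows.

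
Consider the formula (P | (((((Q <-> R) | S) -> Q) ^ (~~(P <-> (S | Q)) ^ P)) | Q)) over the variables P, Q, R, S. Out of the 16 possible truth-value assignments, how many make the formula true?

P | Q | R | S || φ
0 | 0 | 0 | 0 || 1
0 | 0 | 0 | 1 || 0
0 | 0 | 1 | 0 || 0
0 | 0 | 1 | 1 || 0
0 | 1 | 0 | 0 || 1
0 | 1 | 0 | 1 || 1
0 | 1 | 1 | 0 || 1
0 | 1 | 1 | 1 || 1
1 | 0 | 0 | 0 || 1
1 | 0 | 0 | 1 || 1
1 | 0 | 1 | 0 || 1
1 | 0 | 1 | 1 || 1
1 | 1 | 0 | 0 || 1
1 | 1 | 0 | 1 || 1
1 | 1 | 1 | 0 || 1
1 | 1 | 1 | 1 || 1
The formula is true on 13 of the 16 rows.

13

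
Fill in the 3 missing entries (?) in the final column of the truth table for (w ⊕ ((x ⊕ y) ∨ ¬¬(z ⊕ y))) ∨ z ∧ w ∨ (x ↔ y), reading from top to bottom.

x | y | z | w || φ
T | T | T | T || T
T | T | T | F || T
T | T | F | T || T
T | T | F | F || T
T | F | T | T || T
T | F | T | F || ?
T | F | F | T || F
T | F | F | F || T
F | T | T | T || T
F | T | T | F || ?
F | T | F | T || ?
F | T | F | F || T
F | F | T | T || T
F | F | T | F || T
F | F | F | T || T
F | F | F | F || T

T, T, F

Row x=T, y=F, z=T, w=F: ((w ⊕ ((x ⊕ y) ∨ ¬¬(z ⊕ y))) ∨ z ∧ w) = T, (x ↔ y) = F, so the formula = T.
Row x=F, y=T, z=T, w=F: ((w ⊕ ((x ⊕ y) ∨ ¬¬(z ⊕ y))) ∨ z ∧ w) = T, (x ↔ y) = F, so the formula = T.
Row x=F, y=T, z=F, w=T: ((w ⊕ ((x ⊕ y) ∨ ¬¬(z ⊕ y))) ∨ z ∧ w) = F, (x ↔ y) = F, so the formula = F.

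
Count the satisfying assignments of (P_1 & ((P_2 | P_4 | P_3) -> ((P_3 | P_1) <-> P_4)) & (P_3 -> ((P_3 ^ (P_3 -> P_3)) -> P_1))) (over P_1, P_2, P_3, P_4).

5

P_1  P_2  P_3  P_4     (P_2 | P_4 | P_3)  (P_3 | P_1)  ((P_3 | P_1) <-> P_4)  (P_3 -> P_3)  (P_3 ^ (P_3 -> P_3))  φ
 1    1    1    1              1               1                 1                 1                 0            1
 1    1    1    0              1               1                 0                 1                 0            0
 1    1    0    1              1               1                 1                 1                 1            1
 1    1    0    0              1               1                 0                 1                 1            0
 1    0    1    1              1               1                 1                 1                 0            1
 1    0    1    0              1               1                 0                 1                 0            0
 1    0    0    1              1               1                 1                 1                 1            1
 1    0    0    0              0               1                 0                 1                 1            1
 0    1    1    1              1               1                 1                 1                 0            0
 0    1    1    0              1               1                 0                 1                 0            0
 0    1    0    1              1               0                 0                 1                 1            0
 0    1    0    0              1               0                 1                 1                 1            0
 0    0    1    1              1               1                 1                 1                 0            0
 0    0    1    0              1               1                 0                 1                 0            0
 0    0    0    1              1               0                 0                 1                 1            0
 0    0    0    0              0               0                 1                 1                 1            0
The formula is true on 5 of the 16 rows.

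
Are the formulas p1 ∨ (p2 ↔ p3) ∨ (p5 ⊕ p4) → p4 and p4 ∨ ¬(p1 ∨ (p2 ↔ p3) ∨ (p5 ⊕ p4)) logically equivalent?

p1  p2  p3  p4  p5  |  φ  ψ
F   F   F   F   F   |  F  F
F   F   F   F   T   |  F  F
F   F   F   T   F   |  T  T
F   F   F   T   T   |  T  T
F   F   T   F   F   |  T  T
F   F   T   F   T   |  F  F
F   F   T   T   F   |  T  T
F   F   T   T   T   |  T  T
F   T   F   F   F   |  T  T
F   T   F   F   T   |  F  F
F   T   F   T   F   |  T  T
F   T   F   T   T   |  T  T
F   T   T   F   F   |  F  F
F   T   T   F   T   |  F  F
F   T   T   T   F   |  T  T
F   T   T   T   T   |  T  T
T   F   F   F   F   |  F  F
T   F   F   F   T   |  F  F
T   F   F   T   F   |  T  T
T   F   F   T   T   |  T  T
T   F   T   F   F   |  F  F
T   F   T   F   T   |  F  F
T   F   T   T   F   |  T  T
T   F   T   T   T   |  T  T
T   T   F   F   F   |  F  F
T   T   F   F   T   |  F  F
T   T   F   T   F   |  T  T
T   T   F   T   T   |  T  T
T   T   T   F   F   |  F  F
T   T   T   F   T   |  F  F
T   T   T   T   F   |  T  T
T   T   T   T   T   |  T  T
The columns for φ and ψ agree on every row, so they are logically equivalent.

equivalent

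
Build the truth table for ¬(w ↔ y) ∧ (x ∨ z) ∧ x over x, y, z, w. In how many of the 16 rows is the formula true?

  x   |   y   |   z   |   w   || (w ↔ y) | ¬(w ↔ y) | (x ∨ z) | (¬(w ↔ y) ∧ (x ∨ z) ∧ x)
 True |  True |  True |  True ||   True  |  False   |   True  |          False          
 True |  True |  True | False ||  False  |   True   |   True  |           True          
 True |  True | False |  True ||   True  |  False   |   True  |          False          
 True |  True | False | False ||  False  |   True   |   True  |           True          
 True | False |  True |  True ||  False  |   True   |   True  |           True          
 True | False |  True | False ||   True  |  False   |   True  |          False          
 True | False | False |  True ||  False  |   True   |   True  |           True          
 True | False | False | False ||   True  |  False   |   True  |          False          
False |  True |  True |  True ||   True  |  False   |   True  |          False          
False |  True |  True | False ||  False  |   True   |   True  |          False          
False |  True | False |  True ||   True  |  False   |  False  |          False          
False |  True | False | False ||  False  |   True   |  False  |          False          
False | False |  True |  True ||  False  |   True   |   True  |          False          
False | False |  True | False ||   True  |  False   |   True  |          False          
False | False | False |  True ||  False  |   True   |  False  |          False          
False | False | False | False ||   True  |  False   |  False  |          False          
The formula is true on 4 of the 16 rows.

4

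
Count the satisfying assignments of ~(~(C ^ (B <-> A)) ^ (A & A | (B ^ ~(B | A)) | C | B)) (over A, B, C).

4

A | B | C || φ
T | T | T || T
T | T | F || F
T | F | T || F
T | F | F || T
F | T | T || F
F | T | F || T
F | F | T || T
F | F | F || F
The formula is true on 4 of the 8 rows.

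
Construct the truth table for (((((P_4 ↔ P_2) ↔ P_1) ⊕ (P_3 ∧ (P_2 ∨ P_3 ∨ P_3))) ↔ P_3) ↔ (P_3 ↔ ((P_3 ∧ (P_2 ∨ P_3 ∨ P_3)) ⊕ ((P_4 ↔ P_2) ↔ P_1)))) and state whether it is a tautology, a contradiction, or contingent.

tautology

P_1 | P_2 | P_3 | P_4 | (P_4 ↔ P_2) | ((P_4 ↔ P_2) ↔ P_1) | (P_2 ∨ P_3 ∨ P_3) | (P_3 ∧ (P_2 ∨ P_3 ∨ P_3)) | φ
--- | --- | --- | --- | ----------- | ------------------- | ----------------- | ------------------------- | -
 T  |  T  |  T  |  T  |      T      |          T          |         T         |             T             | T
 T  |  T  |  T  |  F  |      F      |          F          |         T         |             T             | T
 T  |  T  |  F  |  T  |      T      |          T          |         T         |             F             | T
 T  |  T  |  F  |  F  |      F      |          F          |         T         |             F             | T
 T  |  F  |  T  |  T  |      F      |          F          |         T         |             T             | T
 T  |  F  |  T  |  F  |      T      |          T          |         T         |             T             | T
 T  |  F  |  F  |  T  |      F      |          F          |         F         |             F             | T
 T  |  F  |  F  |  F  |      T      |          T          |         F         |             F             | T
 F  |  T  |  T  |  T  |      T      |          F          |         T         |             T             | T
 F  |  T  |  T  |  F  |      F      |          T          |         T         |             T             | T
 F  |  T  |  F  |  T  |      T      |          F          |         T         |             F             | T
 F  |  T  |  F  |  F  |      F      |          T          |         T         |             F             | T
 F  |  F  |  T  |  T  |      F      |          T          |         T         |             T             | T
 F  |  F  |  T  |  F  |      T      |          F          |         T         |             T             | T
 F  |  F  |  F  |  T  |      F      |          T          |         F         |             F             | T
 F  |  F  |  F  |  F  |      T      |          F          |         F         |             F             | T
Every row is T, so the formula is a tautology.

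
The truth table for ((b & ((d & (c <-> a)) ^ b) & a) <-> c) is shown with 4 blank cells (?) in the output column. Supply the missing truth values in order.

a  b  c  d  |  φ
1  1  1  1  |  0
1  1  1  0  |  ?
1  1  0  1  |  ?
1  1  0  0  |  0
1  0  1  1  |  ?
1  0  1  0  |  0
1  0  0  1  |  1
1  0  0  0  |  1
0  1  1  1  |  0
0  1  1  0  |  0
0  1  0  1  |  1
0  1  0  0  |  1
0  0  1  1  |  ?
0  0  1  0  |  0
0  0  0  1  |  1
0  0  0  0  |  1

Row a=1, b=1, c=1, d=0: (b & ((d & (c <-> a)) ^ b) & a) = 1, so the formula = 1.
Row a=1, b=1, c=0, d=1: (b & ((d & (c <-> a)) ^ b) & a) = 1, so the formula = 0.
Row a=1, b=0, c=1, d=1: (b & ((d & (c <-> a)) ^ b) & a) = 0, so the formula = 0.
Row a=0, b=0, c=1, d=1: (b & ((d & (c <-> a)) ^ b) & a) = 0, so the formula = 0.

1, 0, 0, 0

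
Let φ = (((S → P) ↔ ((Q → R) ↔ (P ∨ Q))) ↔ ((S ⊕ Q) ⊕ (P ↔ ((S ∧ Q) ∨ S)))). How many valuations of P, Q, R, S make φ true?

6

P  Q  R  S  |  (S → P)  (Q → R)  (P ∨ Q)  ((Q → R) ↔ (P ∨ Q))  (S ⊕ Q)  (S ∧ Q)  ((S ∧ Q) ∨ S)  (P ↔ ((S ∧ Q) ∨ S))  φ
1  1  1  1  |     1        1        1              1              0        1           1                 1           1
1  1  1  0  |     1        1        1              1              1        0           0                 0           1
1  1  0  1  |     1        0        1              0              0        1           1                 1           0
1  1  0  0  |     1        0        1              0              1        0           0                 0           0
1  0  1  1  |     1        1        1              1              1        0           1                 1           0
1  0  1  0  |     1        1        1              1              0        0           0                 0           0
1  0  0  1  |     1        1        1              1              1        0           1                 1           0
1  0  0  0  |     1        1        1              1              0        0           0                 0           0
0  1  1  1  |     0        1        1              1              0        1           1                 0           1
0  1  1  0  |     1        1        1              1              1        0           0                 1           0
0  1  0  1  |     0        0        1              0              0        1           1                 0           0
0  1  0  0  |     1        0        1              0              1        0           0                 1           1
0  0  1  1  |     0        1        0              0              1        0           1                 0           1
0  0  1  0  |     1        1        0              0              0        0           0                 1           0
0  0  0  1  |     0        1        0              0              1        0           1                 0           1
0  0  0  0  |     1        1        0              0              0        0           0                 1           0
The formula is true on 6 of the 16 rows.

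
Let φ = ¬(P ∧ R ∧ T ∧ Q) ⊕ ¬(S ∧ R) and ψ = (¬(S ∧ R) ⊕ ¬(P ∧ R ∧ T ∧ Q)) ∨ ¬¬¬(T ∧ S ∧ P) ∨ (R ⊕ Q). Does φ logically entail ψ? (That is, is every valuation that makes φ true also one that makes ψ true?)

P  Q  R  S  T  |  φ  ψ
0  0  0  0  0  |  0  1
0  0  0  0  1  |  0  1
0  0  0  1  0  |  0  1
0  0  0  1  1  |  0  1
0  0  1  0  0  |  0  1
0  0  1  0  1  |  0  1
0  0  1  1  0  |  1  1
0  0  1  1  1  |  1  1
0  1  0  0  0  |  0  1
0  1  0  0  1  |  0  1
0  1  0  1  0  |  0  1
0  1  0  1  1  |  0  1
0  1  1  0  0  |  0  1
0  1  1  0  1  |  0  1
0  1  1  1  0  |  1  1
0  1  1  1  1  |  1  1
1  0  0  0  0  |  0  1
1  0  0  0  1  |  0  1
1  0  0  1  0  |  0  1
1  0  0  1  1  |  0  0
1  0  1  0  0  |  0  1
1  0  1  0  1  |  0  1
1  0  1  1  0  |  1  1
1  0  1  1  1  |  1  1
1  1  0  0  0  |  0  1
1  1  0  0  1  |  0  1
1  1  0  1  0  |  0  1
1  1  0  1  1  |  0  1
1  1  1  0  0  |  0  1
1  1  1  0  1  |  1  1
1  1  1  1  0  |  1  1
1  1  1  1  1  |  0  0
In every row where φ is true, ψ is also true, so φ ⊨ ψ.

yes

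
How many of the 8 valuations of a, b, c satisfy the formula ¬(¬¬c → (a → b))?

1

a  b  c  |  ¬c  ¬¬c  (a → b)  (¬¬c → (a → b))  ¬(¬¬c → (a → b))
1  1  1  |  0    1      1            1                0        
1  1  0  |  1    0      1            1                0        
1  0  1  |  0    1      0            0                1        
1  0  0  |  1    0      0            1                0        
0  1  1  |  0    1      1            1                0        
0  1  0  |  1    0      1            1                0        
0  0  1  |  0    1      1            1                0        
0  0  0  |  1    0      1            1                0        
The formula is true on 1 of the 8 rows.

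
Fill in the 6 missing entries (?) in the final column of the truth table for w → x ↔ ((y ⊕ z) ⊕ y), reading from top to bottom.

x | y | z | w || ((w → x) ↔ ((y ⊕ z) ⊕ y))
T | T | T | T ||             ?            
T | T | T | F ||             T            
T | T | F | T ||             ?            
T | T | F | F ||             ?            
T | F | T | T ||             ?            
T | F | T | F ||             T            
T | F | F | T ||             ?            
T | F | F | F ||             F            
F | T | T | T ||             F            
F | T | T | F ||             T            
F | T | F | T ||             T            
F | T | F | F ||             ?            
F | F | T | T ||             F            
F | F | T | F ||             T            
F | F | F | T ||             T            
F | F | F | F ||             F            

Row x=T, y=T, z=T, w=T: (w → x) = T, ((y ⊕ z) ⊕ y) = T, so ((w → x) ↔ ((y ⊕ z) ⊕ y)) = T.
Row x=T, y=T, z=F, w=T: (w → x) = T, ((y ⊕ z) ⊕ y) = F, so ((w → x) ↔ ((y ⊕ z) ⊕ y)) = F.
Row x=T, y=T, z=F, w=F: (w → x) = T, ((y ⊕ z) ⊕ y) = F, so ((w → x) ↔ ((y ⊕ z) ⊕ y)) = F.
Row x=T, y=F, z=T, w=T: (w → x) = T, ((y ⊕ z) ⊕ y) = T, so ((w → x) ↔ ((y ⊕ z) ⊕ y)) = T.
Row x=T, y=F, z=F, w=T: (w → x) = T, ((y ⊕ z) ⊕ y) = F, so ((w → x) ↔ ((y ⊕ z) ⊕ y)) = F.
Row x=F, y=T, z=F, w=F: (w → x) = T, ((y ⊕ z) ⊕ y) = F, so ((w → x) ↔ ((y ⊕ z) ⊕ y)) = F.

T, F, F, T, F, F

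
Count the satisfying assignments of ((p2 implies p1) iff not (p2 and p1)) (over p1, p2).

2

  p1  |   p2  || (p2 implies p1) | (p2 and p1) | not (p2 and p1) |   φ  
False | False ||       True      |    False    |       True      |  True
False |  True ||      False      |    False    |       True      | False
 True | False ||       True      |    False    |       True      |  True
 True |  True ||       True      |     True    |      False      | False
The formula is true on 2 of the 4 rows.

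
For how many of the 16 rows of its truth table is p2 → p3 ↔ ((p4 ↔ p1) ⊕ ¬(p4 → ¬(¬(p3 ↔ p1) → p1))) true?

p1 | p2 | p3 | p4 | φ
-- | -- | -- | -- | -
1  | 1  | 1  | 1  | 0
1  | 1  | 1  | 0  | 0
1  | 1  | 0  | 1  | 1
1  | 1  | 0  | 0  | 1
1  | 0  | 1  | 1  | 0
1  | 0  | 1  | 0  | 0
1  | 0  | 0  | 1  | 0
1  | 0  | 0  | 0  | 0
0  | 1  | 1  | 1  | 0
0  | 1  | 1  | 0  | 1
0  | 1  | 0  | 1  | 0
0  | 1  | 0  | 0  | 0
0  | 0  | 1  | 1  | 0
0  | 0  | 1  | 0  | 1
0  | 0  | 0  | 1  | 1
0  | 0  | 0  | 0  | 1
The formula is true on 6 of the 16 rows.

6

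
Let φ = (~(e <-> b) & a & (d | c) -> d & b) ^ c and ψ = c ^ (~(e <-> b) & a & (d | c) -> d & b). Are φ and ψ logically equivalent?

equivalent

a | b | c | d | e || φ | ψ
1 | 1 | 1 | 1 | 1 || 0 | 0
1 | 1 | 1 | 1 | 0 || 0 | 0
1 | 1 | 1 | 0 | 1 || 0 | 0
1 | 1 | 1 | 0 | 0 || 1 | 1
1 | 1 | 0 | 1 | 1 || 1 | 1
1 | 1 | 0 | 1 | 0 || 1 | 1
1 | 1 | 0 | 0 | 1 || 1 | 1
1 | 1 | 0 | 0 | 0 || 1 | 1
1 | 0 | 1 | 1 | 1 || 1 | 1
1 | 0 | 1 | 1 | 0 || 0 | 0
1 | 0 | 1 | 0 | 1 || 1 | 1
1 | 0 | 1 | 0 | 0 || 0 | 0
1 | 0 | 0 | 1 | 1 || 0 | 0
1 | 0 | 0 | 1 | 0 || 1 | 1
1 | 0 | 0 | 0 | 1 || 1 | 1
1 | 0 | 0 | 0 | 0 || 1 | 1
0 | 1 | 1 | 1 | 1 || 0 | 0
0 | 1 | 1 | 1 | 0 || 0 | 0
0 | 1 | 1 | 0 | 1 || 0 | 0
0 | 1 | 1 | 0 | 0 || 0 | 0
0 | 1 | 0 | 1 | 1 || 1 | 1
0 | 1 | 0 | 1 | 0 || 1 | 1
0 | 1 | 0 | 0 | 1 || 1 | 1
0 | 1 | 0 | 0 | 0 || 1 | 1
0 | 0 | 1 | 1 | 1 || 0 | 0
0 | 0 | 1 | 1 | 0 || 0 | 0
0 | 0 | 1 | 0 | 1 || 0 | 0
0 | 0 | 1 | 0 | 0 || 0 | 0
0 | 0 | 0 | 1 | 1 || 1 | 1
0 | 0 | 0 | 1 | 0 || 1 | 1
0 | 0 | 0 | 0 | 1 || 1 | 1
0 | 0 | 0 | 0 | 0 || 1 | 1
The columns for φ and ψ agree on every row, so they are logically equivalent.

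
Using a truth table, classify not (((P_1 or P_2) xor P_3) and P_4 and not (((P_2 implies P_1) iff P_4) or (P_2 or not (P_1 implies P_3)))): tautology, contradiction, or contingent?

tautology

P_1  P_2  P_3  P_4  |  (P_1 or P_2)  ((P_1 or P_2) xor P_3)  (P_2 implies P_1)  ((P_2 implies P_1) iff P_4)  (P_1 implies P_3)  not (P_1 implies P_3)  φ
 T    T    T    T   |       T                  F                     T                       T                       T                    F            T
 T    T    T    F   |       T                  F                     T                       F                       T                    F            T
 T    T    F    T   |       T                  T                     T                       T                       F                    T            T
 T    T    F    F   |       T                  T                     T                       F                       F                    T            T
 T    F    T    T   |       T                  F                     T                       T                       T                    F            T
 T    F    T    F   |       T                  F                     T                       F                       T                    F            T
 T    F    F    T   |       T                  T                     T                       T                       F                    T            T
 T    F    F    F   |       T                  T                     T                       F                       F                    T            T
 F    T    T    T   |       T                  F                     F                       F                       T                    F            T
 F    T    T    F   |       T                  F                     F                       T                       T                    F            T
 F    T    F    T   |       T                  T                     F                       F                       T                    F            T
 F    T    F    F   |       T                  T                     F                       T                       T                    F            T
 F    F    T    T   |       F                  T                     T                       T                       T                    F            T
 F    F    T    F   |       F                  T                     T                       F                       T                    F            T
 F    F    F    T   |       F                  F                     T                       T                       T                    F            T
 F    F    F    F   |       F                  F                     T                       F                       T                    F            T
Every row is T, so the formula is a tautology.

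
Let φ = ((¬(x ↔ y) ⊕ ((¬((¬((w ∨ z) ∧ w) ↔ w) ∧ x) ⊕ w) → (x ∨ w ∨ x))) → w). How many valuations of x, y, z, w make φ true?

x | y | z | w | (x ↔ y) | ¬(x ↔ y) | (w ∨ z) | ((w ∨ z) ∧ w) | ¬((w ∨ z) ∧ w) | (¬((w ∨ z) ∧ w) ↔ w) | ((¬((w ∨ z) ∧ w) ↔ w) ∧ x) | ¬((¬((w ∨ z) ∧ w) ↔ w) ∧ x) | (x ∨ w ∨ x) | φ
- | - | - | - | ------- | -------- | ------- | ------------- | -------------- | -------------------- | -------------------------- | --------------------------- | ----------- | -
0 | 0 | 0 | 0 |    1    |    0     |    0    |       0       |       1        |          0           |             0              |              1              |      0      | 1
0 | 0 | 0 | 1 |    1    |    0     |    1    |       1       |       0        |          0           |             0              |              1              |      1      | 1
0 | 0 | 1 | 0 |    1    |    0     |    1    |       0       |       1        |          0           |             0              |              1              |      0      | 1
0 | 0 | 1 | 1 |    1    |    0     |    1    |       1       |       0        |          0           |             0              |              1              |      1      | 1
0 | 1 | 0 | 0 |    0    |    1     |    0    |       0       |       1        |          0           |             0              |              1              |      0      | 0
0 | 1 | 0 | 1 |    0    |    1     |    1    |       1       |       0        |          0           |             0              |              1              |      1      | 1
0 | 1 | 1 | 0 |    0    |    1     |    1    |       0       |       1        |          0           |             0              |              1              |      0      | 0
0 | 1 | 1 | 1 |    0    |    1     |    1    |       1       |       0        |          0           |             0              |              1              |      1      | 1
1 | 0 | 0 | 0 |    0    |    1     |    0    |       0       |       1        |          0           |             0              |              1              |      1      | 1
1 | 0 | 0 | 1 |    0    |    1     |    1    |       1       |       0        |          0           |             0              |              1              |      1      | 1
1 | 0 | 1 | 0 |    0    |    1     |    1    |       0       |       1        |          0           |             0              |              1              |      1      | 1
1 | 0 | 1 | 1 |    0    |    1     |    1    |       1       |       0        |          0           |             0              |              1              |      1      | 1
1 | 1 | 0 | 0 |    1    |    0     |    0    |       0       |       1        |          0           |             0              |              1              |      1      | 0
1 | 1 | 0 | 1 |    1    |    0     |    1    |       1       |       0        |          0           |             0              |              1              |      1      | 1
1 | 1 | 1 | 0 |    1    |    0     |    1    |       0       |       1        |          0           |             0              |              1              |      1      | 0
1 | 1 | 1 | 1 |    1    |    0     |    1    |       1       |       0        |          0           |             0              |              1              |      1      | 1
The formula is true on 12 of the 16 rows.

12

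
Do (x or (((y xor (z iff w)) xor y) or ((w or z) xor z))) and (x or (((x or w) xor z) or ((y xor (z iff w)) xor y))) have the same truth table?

x | y | z | w | φ | ψ
- | - | - | - | - | -
T | T | T | T | T | T
T | T | T | F | T | T
T | T | F | T | T | T
T | T | F | F | T | T
T | F | T | T | T | T
T | F | T | F | T | T
T | F | F | T | T | T
T | F | F | F | T | T
F | T | T | T | T | T
F | T | T | F | F | T
F | T | F | T | T | T
F | T | F | F | T | T
F | F | T | T | T | T
F | F | T | F | F | T
F | F | F | T | T | T
F | F | F | F | T | T
The columns differ at x=F, y=T, z=T, w=F (φ=F, ψ=T), so they are not equivalent.

not equivalent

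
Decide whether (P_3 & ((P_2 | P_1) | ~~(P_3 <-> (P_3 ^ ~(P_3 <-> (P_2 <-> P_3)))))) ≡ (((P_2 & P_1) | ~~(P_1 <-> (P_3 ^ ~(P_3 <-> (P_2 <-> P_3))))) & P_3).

P_1  P_2  P_3  |  φ  ψ
 1    1    1   |  1  1
 1    1    0   |  0  0
 1    0    1   |  1  0
 1    0    0   |  0  0
 0    1    1   |  1  0
 0    1    0   |  0  0
 0    0    1   |  0  1
 0    0    0   |  0  0
The columns differ at P_1=1, P_2=0, P_3=1 (φ=1, ψ=0), so they are not equivalent.

not equivalent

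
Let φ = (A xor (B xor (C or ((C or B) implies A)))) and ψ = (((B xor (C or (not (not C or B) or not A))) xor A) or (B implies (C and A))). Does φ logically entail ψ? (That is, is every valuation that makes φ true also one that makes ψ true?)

no

A | B | C | φ | ψ
- | - | - | - | -
T | T | T | T | T
T | T | F | T | F
T | F | T | F | T
T | F | F | F | T
F | T | T | F | F
F | T | F | T | F
F | F | T | T | T
F | F | F | T | T
At A=T, B=T, C=F we have φ true but ψ false, so φ does not entail ψ.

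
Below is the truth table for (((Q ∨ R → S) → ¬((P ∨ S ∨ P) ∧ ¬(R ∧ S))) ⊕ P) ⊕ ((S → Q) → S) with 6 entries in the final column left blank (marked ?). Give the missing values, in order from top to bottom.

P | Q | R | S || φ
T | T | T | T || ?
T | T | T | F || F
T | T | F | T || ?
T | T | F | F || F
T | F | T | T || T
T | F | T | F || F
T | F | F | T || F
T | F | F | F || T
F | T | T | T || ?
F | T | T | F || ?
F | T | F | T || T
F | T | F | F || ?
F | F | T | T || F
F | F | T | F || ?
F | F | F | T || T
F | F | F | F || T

T, F, F, T, T, T

Row P=T, Q=T, R=T, S=T: (((Q ∨ R → S) → ¬((P ∨ S ∨ P) ∧ ¬(R ∧ S))) ⊕ P) = F, ((S → Q) → S) = T, so the formula = T.
Row P=T, Q=T, R=F, S=T: (((Q ∨ R → S) → ¬((P ∨ S ∨ P) ∧ ¬(R ∧ S))) ⊕ P) = T, ((S → Q) → S) = T, so the formula = F.
Row P=F, Q=T, R=T, S=T: (((Q ∨ R → S) → ¬((P ∨ S ∨ P) ∧ ¬(R ∧ S))) ⊕ P) = T, ((S → Q) → S) = T, so the formula = F.
Row P=F, Q=T, R=T, S=F: (((Q ∨ R → S) → ¬((P ∨ S ∨ P) ∧ ¬(R ∧ S))) ⊕ P) = T, ((S → Q) → S) = F, so the formula = T.
Row P=F, Q=T, R=F, S=F: (((Q ∨ R → S) → ¬((P ∨ S ∨ P) ∧ ¬(R ∧ S))) ⊕ P) = T, ((S → Q) → S) = F, so the formula = T.
Row P=F, Q=F, R=T, S=F: (((Q ∨ R → S) → ¬((P ∨ S ∨ P) ∧ ¬(R ∧ S))) ⊕ P) = T, ((S → Q) → S) = F, so the formula = T.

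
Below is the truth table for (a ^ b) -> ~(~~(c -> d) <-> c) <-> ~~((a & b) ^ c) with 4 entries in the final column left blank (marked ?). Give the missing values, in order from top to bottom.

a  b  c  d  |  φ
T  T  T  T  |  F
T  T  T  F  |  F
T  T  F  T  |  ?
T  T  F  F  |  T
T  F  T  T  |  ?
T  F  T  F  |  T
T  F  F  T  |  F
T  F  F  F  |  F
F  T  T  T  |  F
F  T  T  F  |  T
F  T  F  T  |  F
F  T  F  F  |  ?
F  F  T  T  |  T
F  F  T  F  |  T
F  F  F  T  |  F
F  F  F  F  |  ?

Row a=T, b=T, c=F, d=T: ((a ^ b) -> ~(~~(c -> d) <-> c)) = T, ~~((a & b) ^ c) = T, so the formula = T.
Row a=T, b=F, c=T, d=T: ((a ^ b) -> ~(~~(c -> d) <-> c)) = F, ~~((a & b) ^ c) = T, so the formula = F.
Row a=F, b=T, c=F, d=F: ((a ^ b) -> ~(~~(c -> d) <-> c)) = T, ~~((a & b) ^ c) = F, so the formula = F.
Row a=F, b=F, c=F, d=F: ((a ^ b) -> ~(~~(c -> d) <-> c)) = T, ~~((a & b) ^ c) = F, so the formula = F.

T, F, F, F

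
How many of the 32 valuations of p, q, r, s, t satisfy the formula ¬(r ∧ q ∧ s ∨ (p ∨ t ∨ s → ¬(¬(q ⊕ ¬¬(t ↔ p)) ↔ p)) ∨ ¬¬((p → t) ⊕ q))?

10

p  q  r  s  t  |  φ
T  T  T  T  T  |  F
T  T  T  T  F  |  F
T  T  T  F  T  |  T
T  T  T  F  F  |  F
T  T  F  T  T  |  T
T  T  F  T  F  |  F
T  T  F  F  T  |  T
T  T  F  F  F  |  F
T  F  T  T  T  |  F
T  F  T  T  F  |  T
T  F  T  F  T  |  F
T  F  T  F  F  |  T
T  F  F  T  T  |  F
T  F  F  T  F  |  T
T  F  F  F  T  |  F
T  F  F  F  F  |  T
F  T  T  T  T  |  F
F  T  T  T  F  |  F
F  T  T  F  T  |  T
F  T  T  F  F  |  F
F  T  F  T  T  |  T
F  T  F  T  F  |  F
F  T  F  F  T  |  T
F  T  F  F  F  |  F
F  F  T  T  T  |  F
F  F  T  T  F  |  F
F  F  T  F  T  |  F
F  F  T  F  F  |  F
F  F  F  T  T  |  F
F  F  F  T  F  |  F
F  F  F  F  T  |  F
F  F  F  F  F  |  F
The formula is true on 10 of the 32 rows.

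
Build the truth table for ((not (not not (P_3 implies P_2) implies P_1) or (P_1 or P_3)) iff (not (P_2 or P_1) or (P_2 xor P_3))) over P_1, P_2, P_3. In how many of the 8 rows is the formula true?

P_1 | P_2 | P_3 || φ
 1  |  1  |  1  || 0
 1  |  1  |  0  || 1
 1  |  0  |  1  || 1
 1  |  0  |  0  || 0
 0  |  1  |  1  || 0
 0  |  1  |  0  || 1
 0  |  0  |  1  || 1
 0  |  0  |  0  || 1
The formula is true on 5 of the 8 rows.

5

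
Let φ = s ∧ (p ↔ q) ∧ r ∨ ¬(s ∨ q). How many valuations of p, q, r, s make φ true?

6

p | q | r | s || ((s ∧ (p ↔ q) ∧ r) ∨ ¬(s ∨ q))
F | F | F | F ||               T               
F | F | F | T ||               F               
F | F | T | F ||               T               
F | F | T | T ||               T               
F | T | F | F ||               F               
F | T | F | T ||               F               
F | T | T | F ||               F               
F | T | T | T ||               F               
T | F | F | F ||               T               
T | F | F | T ||               F               
T | F | T | F ||               T               
T | F | T | T ||               F               
T | T | F | F ||               F               
T | T | F | T ||               F               
T | T | T | F ||               F               
T | T | T | T ||               T               
The formula is true on 6 of the 16 rows.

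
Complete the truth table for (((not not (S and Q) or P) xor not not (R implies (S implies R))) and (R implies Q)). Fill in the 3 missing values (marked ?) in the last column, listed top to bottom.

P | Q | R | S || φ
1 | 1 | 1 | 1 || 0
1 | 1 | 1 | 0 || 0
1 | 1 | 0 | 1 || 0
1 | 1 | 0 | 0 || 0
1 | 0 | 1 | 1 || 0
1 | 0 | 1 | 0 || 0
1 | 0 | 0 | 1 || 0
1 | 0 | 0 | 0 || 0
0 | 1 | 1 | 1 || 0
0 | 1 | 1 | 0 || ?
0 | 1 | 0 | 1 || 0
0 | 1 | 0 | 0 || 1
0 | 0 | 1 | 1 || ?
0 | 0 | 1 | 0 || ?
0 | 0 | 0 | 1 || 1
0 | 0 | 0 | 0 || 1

Row P=0, Q=1, R=1, S=0: ((not not (S and Q) or P) xor not not (R implies (S implies R))) = 1, (R implies Q) = 1, so the formula = 1.
Row P=0, Q=0, R=1, S=1: ((not not (S and Q) or P) xor not not (R implies (S implies R))) = 1, (R implies Q) = 0, so the formula = 0.
Row P=0, Q=0, R=1, S=0: ((not not (S and Q) or P) xor not not (R implies (S implies R))) = 1, (R implies Q) = 0, so the formula = 0.

1, 0, 0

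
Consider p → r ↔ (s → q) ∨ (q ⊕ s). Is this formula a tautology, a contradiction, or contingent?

contingent

p | q | r | s || (p → r) | (s → q) | (q ⊕ s) | ((s → q) ∨ (q ⊕ s)) | ((p → r) ↔ ((s → q) ∨ (q ⊕ s)))
1 | 1 | 1 | 1 ||    1    |    1    |    0    |          1          |                1               
1 | 1 | 1 | 0 ||    1    |    1    |    1    |          1          |                1               
1 | 1 | 0 | 1 ||    0    |    1    |    0    |          1          |                0               
1 | 1 | 0 | 0 ||    0    |    1    |    1    |          1          |                0               
1 | 0 | 1 | 1 ||    1    |    0    |    1    |          1          |                1               
1 | 0 | 1 | 0 ||    1    |    1    |    0    |          1          |                1               
1 | 0 | 0 | 1 ||    0    |    0    |    1    |          1          |                0               
1 | 0 | 0 | 0 ||    0    |    1    |    0    |          1          |                0               
0 | 1 | 1 | 1 ||    1    |    1    |    0    |          1          |                1               
0 | 1 | 1 | 0 ||    1    |    1    |    1    |          1          |                1               
0 | 1 | 0 | 1 ||    1    |    1    |    0    |          1          |                1               
0 | 1 | 0 | 0 ||    1    |    1    |    1    |          1          |                1               
0 | 0 | 1 | 1 ||    1    |    0    |    1    |          1          |                1               
0 | 0 | 1 | 0 ||    1    |    1    |    0    |          1          |                1               
0 | 0 | 0 | 1 ||    1    |    0    |    1    |          1          |                1               
0 | 0 | 0 | 0 ||    1    |    1    |    0    |          1          |                1               
12 of 16 rows are 1, so the formula is contingent.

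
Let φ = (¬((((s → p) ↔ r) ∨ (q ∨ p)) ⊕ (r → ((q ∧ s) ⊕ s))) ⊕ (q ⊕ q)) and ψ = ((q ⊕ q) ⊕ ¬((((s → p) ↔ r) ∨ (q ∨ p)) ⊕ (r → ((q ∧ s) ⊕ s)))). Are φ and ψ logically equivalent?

p | q | r | s || φ | ψ
T | T | T | T || F | F
T | T | T | F || F | F
T | T | F | T || T | T
T | T | F | F || T | T
T | F | T | T || T | T
T | F | T | F || F | F
T | F | F | T || T | T
T | F | F | F || T | T
F | T | T | T || F | F
F | T | T | F || F | F
F | T | F | T || T | T
F | T | F | F || T | T
F | F | T | T || F | F
F | F | T | F || F | F
F | F | F | T || T | T
F | F | F | F || F | F
The columns for φ and ψ agree on every row, so they are logically equivalent.

equivalent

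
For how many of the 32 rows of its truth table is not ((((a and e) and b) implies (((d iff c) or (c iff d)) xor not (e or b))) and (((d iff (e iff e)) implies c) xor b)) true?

a | b | c | d | e || φ
T | T | T | T | T || T
T | T | T | T | F || T
T | T | T | F | T || T
T | T | T | F | F || T
T | T | F | T | T || T
T | T | F | T | F || F
T | T | F | F | T || T
T | T | F | F | F || T
T | F | T | T | T || F
T | F | T | T | F || F
T | F | T | F | T || F
T | F | T | F | F || F
T | F | F | T | T || T
T | F | F | T | F || T
T | F | F | F | T || F
T | F | F | F | F || F
F | T | T | T | T || T
F | T | T | T | F || T
F | T | T | F | T || T
F | T | T | F | F || T
F | T | F | T | T || F
F | T | F | T | F || F
F | T | F | F | T || T
F | T | F | F | F || T
F | F | T | T | T || F
F | F | T | T | F || F
F | F | T | F | T || F
F | F | T | F | F || F
F | F | F | T | T || T
F | F | F | T | F || T
F | F | F | F | T || F
F | F | F | F | F || F
The formula is true on 17 of the 32 rows.

17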